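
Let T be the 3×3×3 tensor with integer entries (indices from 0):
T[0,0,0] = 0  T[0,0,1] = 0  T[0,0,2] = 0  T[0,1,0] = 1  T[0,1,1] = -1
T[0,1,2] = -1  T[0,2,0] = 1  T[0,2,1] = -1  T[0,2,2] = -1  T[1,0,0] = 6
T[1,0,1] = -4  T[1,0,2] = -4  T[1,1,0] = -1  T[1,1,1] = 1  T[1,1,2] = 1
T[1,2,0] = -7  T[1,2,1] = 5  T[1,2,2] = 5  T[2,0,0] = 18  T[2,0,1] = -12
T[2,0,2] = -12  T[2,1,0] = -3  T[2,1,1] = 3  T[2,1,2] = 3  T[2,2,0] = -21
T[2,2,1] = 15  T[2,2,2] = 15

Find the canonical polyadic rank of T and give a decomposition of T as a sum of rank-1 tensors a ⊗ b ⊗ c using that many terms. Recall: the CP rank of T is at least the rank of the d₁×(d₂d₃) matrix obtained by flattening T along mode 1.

Lower bound: the mode-2 unfolding of T (rows indexed by j, columns by (i,k) = (0,0), (0,1), (0,2), (1,0), (1,1), (1,2), (2,0), (2,1), (2,2)) is [[0, 0, 0, 6, -4, -4, 18, -12, -12], [1, -1, -1, -1, 1, 1, -3, 3, 3], [1, -1, -1, -7, 5, 5, -21, 15, 15]].
There the 2×2 minor on rows j ∈ {0, 1}, columns (i,k) ∈ {(0,0), (1,0)} is det [[0, 6], [1, -1]] = -6 ≠ 0, so this unfolding has rank ≥ 2; CP rank is at least every unfolding rank, so rank(T) ≥ 2. (Flattening ranks never certify an upper bound on CP rank; for that we must actually write T with 2 rank-1 terms.)
Upper bound — finding two terms. Write S_k = T[:,:,k] for the frontal slices: S₀ = [[0, 1, 1], [6, -1, -7], [18, -3, -21]], S₁ = [[0, -1, -1], [-4, 1, 5], [-12, 3, 15]], S₂ = [[0, -1, -1], [-4, 1, 5], [-12, 3, 15]].
If T = a₁ ⊗ b₁ ⊗ c₁ + a₂ ⊗ b₂ ⊗ c₂ then each S_k = c₁[k]·a₁b₁ᵀ + c₂[k]·a₂b₂ᵀ. S₀ and S₁ are linearly independent, so a₁b₁ᵀ and a₂b₂ᵀ must span the same plane of matrices: they are the rank-1 matrices of the form x·S₀ + y·S₁.
The 2×2 minor of x·S₀ + y·S₁ on rows {0,1}, columns {0,1} is −6·x² + 10·xy − 4·y² = (-2)·(3·x − 2·y)(x − y), vanishing at (x:y) = (2:3) and (1:1).
M₁ = 2·S₀ + 3·S₁ = [[0, -1, -1], [0, 1, 1], [0, 3, 3]] = −[1, -1, -3][0, 1, 1]ᵀ and M₂ = S₀ + S₁ = [[0, 0, 0], [2, 0, -2], [6, 0, -6]] = 2·[0, 1, 3][1, 0, -1]ᵀ, so take a₁ = [1, -1, -3], b₁ = [0, 1, 1], a₂ = [0, 1, 3], b₂ = [1, 0, -1].
Each slice is an integer combination of E₁ = a₁b₁ᵀ and E₂ = a₂b₂ᵀ: S₀ = E₁ + 6·E₂, S₁ = −E₁ − 4·E₂, S₂ = −E₁ − 4·E₂; reading off coefficients, c₁ = [1, -1, -1] and c₂ = [6, -4, -4].
Hence T = [1, -1, -3] ⊗ [0, 1, 1] ⊗ [1, -1, -1] + [0, 1, 3] ⊗ [1, 0, -1] ⊗ [6, -4, -4], so rank(T) ≤ 2.
These bounds meet, so rank(T) = 2.
Check entry T[0,0,0] = 0: (1)·(0)·(1) + (0)·(1)·(6) = 0.

rank(T) = 2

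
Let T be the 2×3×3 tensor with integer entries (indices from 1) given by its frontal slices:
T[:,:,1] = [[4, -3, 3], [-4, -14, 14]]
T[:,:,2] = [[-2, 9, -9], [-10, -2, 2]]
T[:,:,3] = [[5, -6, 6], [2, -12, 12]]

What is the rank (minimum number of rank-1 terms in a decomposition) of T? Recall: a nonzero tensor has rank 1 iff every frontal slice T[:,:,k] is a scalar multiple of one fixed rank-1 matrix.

3

Lower bound: the mode-3 unfolding of T (rows indexed by k, columns by (i,j) = (1,1), (1,2), (1,3), (2,1), (2,2), (2,3)) is [[4, -3, 3, -4, -14, 14], [-2, 9, -9, -10, -2, 2], [5, -6, 6, 2, -12, 12]].
There the 3×3 minor on rows k ∈ {1, 2, 3}, columns (i,j) ∈ {(1,1), (1,2), (2,1)} is det [[4, -3, -4], [-2, 9, -10], [5, -6, 2]] = 102 ≠ 0, so this unfolding has rank ≥ 3; CP rank is at least every unfolding rank, so rank(T) ≥ 3. (Unfolding ranks only ever bound the CP rank from below — rank(T) can be strictly larger than all of them — so the matching upper bound has to come from an explicit 3-term decomposition.)
Upper bound: T is a sum of 3 rank-1 terms, T = [1, -2] (x) [1, 2, -2] (x) [2, 2, 1] + [1, 1] (x) [1, -2, 2] (x) [4, -2, 4] + [1, 2] (x) [2, -1, 1] (x) [-1, -1, 0] (one valid choice — decompositions are not unique — normalised so each a, b is primitive with positive first nonzero entry; check it by expanding all entries), so rank(T) ≤ 3.
These bounds meet, so rank(T) = 3.
Check entry T[1,1,3] = 5: (1)·(1)·(1) + (1)·(1)·(4) + (1)·(2)·(0) = 5.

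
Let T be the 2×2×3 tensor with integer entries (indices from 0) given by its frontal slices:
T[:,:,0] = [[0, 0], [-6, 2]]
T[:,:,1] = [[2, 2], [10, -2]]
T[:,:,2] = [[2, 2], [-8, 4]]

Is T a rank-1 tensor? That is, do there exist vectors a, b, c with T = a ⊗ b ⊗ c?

No

The mode-2 unfolding of T (rows indexed by j, columns by (i,k) = (0,0), (0,1), (0,2), (1,0), (1,1), (1,2)) is [[0, 2, 2, -6, 10, -8], [0, 2, 2, 2, -2, 4]].
There the 2×2 minor on rows j ∈ {0, 1}, columns (i,k) ∈ {(0,1), (1,0)} is det [[2, -6], [2, 2]] = 16 ≠ 0, so this unfolding has rank ≥ 2; CP rank is at least every unfolding rank, so rank(T) ≥ 2.
In particular rank(T) ≥ 2 > 1, so T is not rank-1.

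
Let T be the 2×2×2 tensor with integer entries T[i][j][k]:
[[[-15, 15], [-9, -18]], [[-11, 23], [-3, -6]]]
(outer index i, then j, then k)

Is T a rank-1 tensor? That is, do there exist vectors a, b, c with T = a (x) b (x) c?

No

The mode-2 unfolding of T (rows indexed by j, columns by (i,k) = (0,0), (0,1), (1,0), (1,1)) is [[-15, 15, -11, 23], [-9, -18, -3, -6]].
There the 2×2 minor on rows j ∈ {0, 1}, columns (i,k) ∈ {(0,0), (0,1)} is det [[-15, 15], [-9, -18]] = 405 ≠ 0, so this unfolding has rank ≥ 2; CP rank is at least every unfolding rank, so rank(T) ≥ 2.
In particular rank(T) ≥ 2 > 1, so T is not rank-1.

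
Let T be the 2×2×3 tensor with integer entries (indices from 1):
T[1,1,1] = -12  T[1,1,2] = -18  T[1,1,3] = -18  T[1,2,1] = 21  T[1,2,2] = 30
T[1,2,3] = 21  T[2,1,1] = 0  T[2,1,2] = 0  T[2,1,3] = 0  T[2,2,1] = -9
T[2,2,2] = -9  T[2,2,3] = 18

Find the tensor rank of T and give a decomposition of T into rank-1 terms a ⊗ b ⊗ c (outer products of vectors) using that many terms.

Lower bound: the mode-1 unfolding of T (rows indexed by i, columns by (j,k) = (1,1), (1,2), (1,3), (2,1), (2,2), (2,3)) is [[-12, -18, -18, 21, 30, 21], [0, 0, 0, -9, -9, 18]].
There the 2×2 minor on rows i ∈ {1, 2}, columns (j,k) ∈ {(1,1), (2,1)} is det [[-12, 21], [0, -9]] = 108 ≠ 0, so this unfolding has rank ≥ 2; CP rank is at least every unfolding rank, so rank(T) ≥ 2. (This is only a lower bound: in general the CP rank may exceed every unfolding rank, so we still need to exhibit 2 rank-1 terms summing to T.)
Upper bound — finding two terms. Write S_k = T[:,:,k] for the frontal slices: S₁ = [[-12, 21], [0, -9]], S₂ = [[-18, 30], [0, -9]], S₃ = [[-18, 21], [0, 18]].
If T = a₁ ⊗ b₁ ⊗ c₁ + a₂ ⊗ b₂ ⊗ c₂ then each S_k = c₁[k]·a₁b₁ᵀ + c₂[k]·a₂b₂ᵀ. S₁ and S₂ are linearly independent, so a₁b₁ᵀ and a₂b₂ᵀ must span the same plane of matrices: they are the rank-1 matrices of the form x·S₁ + y·S₂.
det(x·S₁ + y·S₂) is 108·x² + 270·xy + 162·y² = 54·(2·x + 3·y)(x + y), vanishing at (x:y) = (3:-2) and (1:-1).
M₁ = 3·S₁ − 2·S₂ = [[0, 3], [0, -9]] = 3·[1, -3][0, 1]ᵀ and M₂ = S₁ − S₂ = [[6, -9], [0, 0]] = 3·[1, 0][2, -3]ᵀ, so take a₁ = [1, -3], b₁ = [0, 1], a₂ = [1, 0], b₂ = [2, -3].
Each slice is an integer combination of E₁ = a₁b₁ᵀ and E₂ = a₂b₂ᵀ: S₁ = 3·E₁ − 6·E₂, S₂ = 3·E₁ − 9·E₂, S₃ = −6·E₁ − 9·E₂; reading off coefficients, c₁ = [3, 3, -6] and c₂ = [-6, -9, -9].
Hence T = [1, -3] ⊗ [0, 1] ⊗ [3, 3, -6] + [1, 0] ⊗ [2, -3] ⊗ [-6, -9, -9], so rank(T) ≤ 2.
These bounds meet, so rank(T) = 2.

rank(T) = 2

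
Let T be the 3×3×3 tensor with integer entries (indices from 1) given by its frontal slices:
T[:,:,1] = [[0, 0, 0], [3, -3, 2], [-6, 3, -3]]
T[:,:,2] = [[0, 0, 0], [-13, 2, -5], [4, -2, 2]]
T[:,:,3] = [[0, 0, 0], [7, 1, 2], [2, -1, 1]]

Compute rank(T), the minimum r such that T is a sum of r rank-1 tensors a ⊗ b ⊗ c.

Lower bound: the mode-2 unfolding of T (rows indexed by j, columns by (i,k) = (1,1), (1,2), (1,3), (2,1), (2,2), (2,3), (3,1), (3,2), (3,3)) is [[0, 0, 0, 3, -13, 7, -6, 4, 2], [0, 0, 0, -3, 2, 1, 3, -2, -1], [0, 0, 0, 2, -5, 2, -3, 2, 1]].
There the 2×2 minor on rows j ∈ {1, 2}, columns (i,k) ∈ {(2,1), (2,2)} is det [[3, -13], [-3, 2]] = -33 ≠ 0, so this unfolding has rank ≥ 2; CP rank is at least every unfolding rank, so rank(T) ≥ 2. (This is only a lower bound: in general the CP rank may exceed every unfolding rank, so we still need to exhibit 2 rank-1 terms summing to T.)
Upper bound — finding two terms. Write S_k = T[:,:,k] for the frontal slices: S₁ = [[0, 0, 0], [3, -3, 2], [-6, 3, -3]], S₂ = [[0, 0, 0], [-13, 2, -5], [4, -2, 2]], S₃ = [[0, 0, 0], [7, 1, 2], [2, -1, 1]].
If T = a₁ ⊗ b₁ ⊗ c₁ + a₂ ⊗ b₂ ⊗ c₂ then each S_k = c₁[k]·a₁b₁ᵀ + c₂[k]·a₂b₂ᵀ. S₁ and S₂ are linearly independent, so a₁b₁ᵀ and a₂b₂ᵀ must span the same plane of matrices: they are the rank-1 matrices of the form x·S₁ + y·S₂.
The 2×2 minor of x·S₁ + y·S₂ on rows {2,3}, columns {1,2} is −9·x² − 21·xy + 18·y² = (-3)·(x + 3·y)(3·x − 2·y), vanishing at (x:y) = (3:-1) and (2:3).
M₁ = 3·S₁ − S₂ = [[0, 0, 0], [22, -11, 11], [-22, 11, -11]] = 11·[0, 1, -1][2, -1, 1]ᵀ and M₂ = 2·S₁ + 3·S₂ = [[0, 0, 0], [-33, 0, -11], [0, 0, 0]] = (-11)·[0, 1, 0][3, 0, 1]ᵀ, so take a₁ = [0, 1, -1], b₁ = [2, -1, 1], a₂ = [0, 1, 0], b₂ = [3, 0, 1].
Each slice is an integer combination of E₁ = a₁b₁ᵀ and E₂ = a₂b₂ᵀ: S₁ = 3·E₁ − E₂, S₂ = −2·E₁ − 3·E₂, S₃ = −E₁ + 3·E₂; reading off coefficients, c₁ = [3, -2, -1] and c₂ = [-1, -3, 3].
Hence T = [0, 1, -1] ⊗ [2, -1, 1] ⊗ [3, -2, -1] + [0, 1, 0] ⊗ [3, 0, 1] ⊗ [-1, -3, 3], so rank(T) ≤ 2.
These bounds meet, so rank(T) = 2.

2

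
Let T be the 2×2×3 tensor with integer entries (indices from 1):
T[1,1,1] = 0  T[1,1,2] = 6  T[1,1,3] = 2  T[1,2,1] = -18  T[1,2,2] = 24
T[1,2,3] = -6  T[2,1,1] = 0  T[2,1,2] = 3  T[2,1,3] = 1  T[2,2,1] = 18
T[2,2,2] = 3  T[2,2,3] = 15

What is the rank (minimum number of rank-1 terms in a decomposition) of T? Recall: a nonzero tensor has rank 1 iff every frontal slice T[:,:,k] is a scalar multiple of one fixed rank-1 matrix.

2

Lower bound: the mode-2 unfolding of T (rows indexed by j, columns by (i,k) = (1,1), (1,2), (1,3), (2,1), (2,2), (2,3)) is [[0, 6, 2, 0, 3, 1], [-18, 24, -6, 18, 3, 15]].
There the 2×2 minor on rows j ∈ {1, 2}, columns (i,k) ∈ {(1,1), (1,2)} is det [[0, 6], [-18, 24]] = 108 ≠ 0, so this unfolding has rank ≥ 2; CP rank is at least every unfolding rank, so rank(T) ≥ 2. (Unfolding ranks only ever bound the CP rank from below — rank(T) can be strictly larger than all of them — so the matching upper bound has to come from an explicit 2-term decomposition.)
Upper bound — finding two terms. Write S_k = T[:,:,k] for the frontal slices: S₁ = [[0, -18], [0, 18]], S₂ = [[6, 24], [3, 3]], S₃ = [[2, -6], [1, 15]].
If T = a₁ ⊗ b₁ ⊗ c₁ + a₂ ⊗ b₂ ⊗ c₂ then each S_k = c₁[k]·a₁b₁ᵀ + c₂[k]·a₂b₂ᵀ. S₁ and S₂ are linearly independent, so a₁b₁ᵀ and a₂b₂ᵀ must span the same plane of matrices: they are the rank-1 matrices of the form x·S₁ + y·S₂.
det(x·S₁ + y·S₂) is 162·xy − 54·y² = 54·(3·x − y)(y), vanishing at (x:y) = (1:3) and (1:0).
M₁ = S₁ + 3·S₂ = [[18, 54], [9, 27]] = 9·[2, 1][1, 3]ᵀ and M₂ = S₁ = [[0, -18], [0, 18]] = (-18)·[1, -1][0, 1]ᵀ, so take a₁ = [2, 1], b₁ = [1, 3], a₂ = [1, -1], b₂ = [0, 1].
Each slice is an integer combination of E₁ = a₁b₁ᵀ and E₂ = a₂b₂ᵀ: S₁ = −18·E₂, S₂ = 3·E₁ + 6·E₂, S₃ = E₁ − 12·E₂; reading off coefficients, c₁ = [0, 3, 1] and c₂ = [-18, 6, -12].
Hence T = [2, 1] ⊗ [1, 3] ⊗ [0, 3, 1] + [1, -1] ⊗ [0, 1] ⊗ [-18, 6, -12], so rank(T) ≤ 2.
These bounds meet, so rank(T) = 2.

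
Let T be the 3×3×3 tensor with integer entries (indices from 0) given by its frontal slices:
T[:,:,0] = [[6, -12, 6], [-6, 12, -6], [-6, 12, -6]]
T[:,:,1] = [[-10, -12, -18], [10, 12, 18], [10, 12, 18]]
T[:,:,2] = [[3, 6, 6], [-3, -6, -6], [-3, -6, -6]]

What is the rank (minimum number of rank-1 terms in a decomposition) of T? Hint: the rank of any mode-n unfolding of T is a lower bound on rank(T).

Lower bound: the mode-3 unfolding of T (rows indexed by k, columns by (i,j) = (0,0), (0,1), (0,2), (1,0), (1,1), (1,2), (2,0), (2,1), (2,2)) is [[6, -12, 6, -6, 12, -6, -6, 12, -6], [-10, -12, -18, 10, 12, 18, 10, 12, 18], [3, 6, 6, -3, -6, -6, -3, -6, -6]].
There the 2×2 minor on rows k ∈ {0, 1}, columns (i,j) ∈ {(0,0), (0,1)} is det [[6, -12], [-10, -12]] = -192 ≠ 0, so this unfolding has rank ≥ 2; CP rank is at least every unfolding rank, so rank(T) ≥ 2. (Flattening ranks never certify an upper bound on CP rank; for that we must actually write T with 2 rank-1 terms.)
Upper bound — finding two terms. Every mode-1 slice of T is a multiple of one matrix: T[i,:,:] = a[i]·M with a = (1, -1, -1) and M = [[6, -10, 3], [-12, -12, 6], [6, -18, 6]] (rows indexed by j, columns by k). So it suffices to write M as a sum of two rank-1 matrices.
The rows of M satisfy (row 1) = −6·(row 0) + 4·(row 2), so splitting by rows, M = (1, -6, 0)(6, -10, 3)ᵀ + (0, 4, 1)(6, -18, 6)ᵀ.
Hence T = (1, -1, -1) ⊗ (1, -6, 0) ⊗ (6, -10, 3) + (1, -1, -1) ⊗ (0, 4, 1) ⊗ (6, -18, 6), so rank(T) ≤ 2.
These bounds meet, so rank(T) = 2.

2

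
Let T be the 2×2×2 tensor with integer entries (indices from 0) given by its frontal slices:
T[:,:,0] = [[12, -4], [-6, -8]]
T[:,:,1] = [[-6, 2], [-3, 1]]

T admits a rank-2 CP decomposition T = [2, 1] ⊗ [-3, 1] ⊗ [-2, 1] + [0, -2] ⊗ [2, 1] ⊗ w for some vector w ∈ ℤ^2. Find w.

Subtract the known terms from T to get the rank-1 residual R = [0, -2] ⊗ [2, 1] ⊗ w, so R[i,j,k] = a[i]·b[j]·w[k]. Pick indices with nonzero a[1]·b[0] = (-2)·(2) = -4. Only the fibre through (1,0,·) is needed: R[1,0,:] = T[1,0,:] − Σₗ aₗ[1]bₗ[0]cₗ = [-6, -3] − (1)·(-3)·[-2, 1] = [-12, 0]. Then w[k] = R[1,0,k] / -4 for each k, giving w = [-12, 0] / -4 = [3, 0].

w = [3, 0]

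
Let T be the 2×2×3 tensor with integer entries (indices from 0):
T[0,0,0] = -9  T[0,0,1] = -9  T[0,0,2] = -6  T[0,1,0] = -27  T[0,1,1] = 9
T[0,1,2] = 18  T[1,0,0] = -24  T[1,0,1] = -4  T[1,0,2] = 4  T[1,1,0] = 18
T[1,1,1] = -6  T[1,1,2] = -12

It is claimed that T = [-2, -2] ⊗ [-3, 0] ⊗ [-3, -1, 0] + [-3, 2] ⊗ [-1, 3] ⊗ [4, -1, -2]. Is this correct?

Reconstruct entry (0,0,0) from the claimed factors: Σₗ aₗ[0]bₗ[0]cₗ[0] = (-2)·(-3)·(-3) + (-3)·(-1)·(4) = -6, but T[0,0,0] = -9. The claim is false.

No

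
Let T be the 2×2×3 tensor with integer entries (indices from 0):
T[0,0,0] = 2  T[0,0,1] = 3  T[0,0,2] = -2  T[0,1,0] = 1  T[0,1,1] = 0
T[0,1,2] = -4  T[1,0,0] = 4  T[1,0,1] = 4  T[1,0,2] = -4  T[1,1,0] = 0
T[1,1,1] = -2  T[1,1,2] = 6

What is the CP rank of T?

Lower bound: in the mode-3 unfolding of T (rows indexed by k, columns by (i,j)) the 3×3 minor on rows k ∈ {0, 1, 2}, columns (i,j) ∈ {(0,0), (0,1), (1,0)} is det [[2, 1, 4], [3, 0, 4], [-2, -4, -4]] = -12 ≠ 0, so that unfolding has rank ≥ 3 and hence rank(T) ≥ 3 (CP rank is at least every unfolding rank, though it can be larger).
Upper bound: T is a sum of 3 rank-1 terms, T = (1, -2) ⊗ (0, 1) ⊗ (-1, 0, -2) + (1, 0) ⊗ (1, -2) ⊗ (-2, -1, 2) + (1, 1) ⊗ (2, -1) ⊗ (2, 2, -2) (written with every a and b primitive with positive leading entry and the scale carried by c; CP decompositions are not unique, and this one is verified by expanding entrywise), so rank(T) ≤ 3.
These bounds meet, so rank(T) = 3.

3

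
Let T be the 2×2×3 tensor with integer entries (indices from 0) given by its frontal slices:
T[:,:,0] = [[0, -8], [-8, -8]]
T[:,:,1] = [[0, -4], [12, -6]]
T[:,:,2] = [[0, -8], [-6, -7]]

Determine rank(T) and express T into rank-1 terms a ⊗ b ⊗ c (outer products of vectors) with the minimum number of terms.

rank(T) = 3

Lower bound: the mode-3 unfolding of T (rows indexed by k, columns by (i,j) = (0,0), (0,1), (1,0), (1,1)) is [[0, -8, -8, -8], [0, -4, 12, -6], [0, -8, -6, -7]].
There the 3×3 minor on rows k ∈ {0, 1, 2}, columns (i,j) ∈ {(0,1), (1,0), (1,1)} is det [[-8, -8, -8], [-4, 12, -6], [-8, -6, -7]] = -160 ≠ 0, so this unfolding has rank ≥ 3; CP rank is at least every unfolding rank, so rank(T) ≥ 3. (Flattening ranks never certify an upper bound on CP rank; for that we must actually write T with 3 rank-1 terms.)
Upper bound: T is a sum of 3 rank-1 terms, T = [0, 1] ⊗ [1, 0] ⊗ [-8, 8, -4] + [0, 1] ⊗ [2, -1] ⊗ [0, 2, -1] + [1, 1] ⊗ [0, 1] ⊗ [-8, -4, -8] (one valid choice — decompositions are not unique — normalised so each a, b is primitive with positive first nonzero entry; check it by expanding all entries), so rank(T) ≤ 3.
These bounds meet, so rank(T) = 3.
Check entry T[0,0,0] = 0: (0)·(1)·(-8) + (0)·(2)·(0) + (1)·(0)·(-8) = 0.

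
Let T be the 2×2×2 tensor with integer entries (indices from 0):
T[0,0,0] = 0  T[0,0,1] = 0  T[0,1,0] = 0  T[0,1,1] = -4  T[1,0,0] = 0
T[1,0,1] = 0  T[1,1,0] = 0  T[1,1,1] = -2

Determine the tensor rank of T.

Lower bound: T ≠ 0 (e.g. T[0,1,1] = -4), so rank(T) ≥ 1.
Upper bound: if T = a ⊗ b ⊗ c then every fibre of T is a multiple of the corresponding factor, so read the factors off the fibres through the nonzero entry T[0,1,1] = -4.
The mode-1 fibre T[:,1,1] = [-4, -2] gives a = [2, 1] (primitive direction); the mode-2 fibre T[0,:,1] = [0, -4] gives b = [0, 1]; then c[k] = T[0,1,k] / (a[0]·b[1]) = [0, -4] / 2 = [0, -2].
Expanding [2, 1] ⊗ [0, 1] ⊗ [0, -2] reproduces all 8 entries of T, so T = [2, 1] ⊗ [0, 1] ⊗ [0, -2] and rank(T) ≤ 1.
These bounds meet, so rank(T) = 1.
Check entry T[0,0,1] = 0: (2)·(0)·(-2) = 0.

1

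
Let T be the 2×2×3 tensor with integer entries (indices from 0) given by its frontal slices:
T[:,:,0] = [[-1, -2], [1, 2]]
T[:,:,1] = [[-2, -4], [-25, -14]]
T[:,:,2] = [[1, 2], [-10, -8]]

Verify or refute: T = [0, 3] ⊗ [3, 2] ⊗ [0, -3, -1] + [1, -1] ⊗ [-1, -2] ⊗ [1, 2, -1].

Reconstruct entrywise from the claimed factors. For example, T[1,0,1] = -25 and Σₗ aₗ[1]bₗ[0]cₗ[1] = (3)·(3)·(-3) + (-1)·(-1)·(2) = -25; checking all 12 entries, every one matches. The claim holds.

Yes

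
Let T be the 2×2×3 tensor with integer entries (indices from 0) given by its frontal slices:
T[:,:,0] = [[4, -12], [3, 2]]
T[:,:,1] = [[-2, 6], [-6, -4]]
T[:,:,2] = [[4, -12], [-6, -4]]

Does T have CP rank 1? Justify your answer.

The mode-1 unfolding of T (rows indexed by i, columns by (j,k) = (0,0), (0,1), (0,2), (1,0), (1,1), (1,2)) is [[4, -2, 4, -12, 6, -12], [3, -6, -6, 2, -4, -4]].
There the 2×2 minor on rows i ∈ {0, 1}, columns (j,k) ∈ {(0,0), (0,1)} is det [[4, -2], [3, -6]] = -18 ≠ 0, so this unfolding has rank ≥ 2; CP rank is at least every unfolding rank, so rank(T) ≥ 2.
In particular rank(T) ≥ 2 > 1, so T is not rank-1.

No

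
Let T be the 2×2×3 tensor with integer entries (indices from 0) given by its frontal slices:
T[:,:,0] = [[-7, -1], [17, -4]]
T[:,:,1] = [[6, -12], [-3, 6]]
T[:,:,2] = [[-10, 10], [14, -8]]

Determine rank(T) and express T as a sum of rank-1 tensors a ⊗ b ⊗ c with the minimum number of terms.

rank(T) = 2

Lower bound: the mode-3 unfolding of T (rows indexed by k, columns by (i,j) = (0,0), (0,1), (1,0), (1,1)) is [[-7, -1, 17, -4], [6, -12, -3, 6], [-10, 10, 14, -8]].
There the 2×2 minor on rows k ∈ {0, 1}, columns (i,j) ∈ {(0,0), (0,1)} is det [[-7, -1], [6, -12]] = 90 ≠ 0, so this unfolding has rank ≥ 2; CP rank is at least every unfolding rank, so rank(T) ≥ 2. (Unfolding ranks only ever bound the CP rank from below — rank(T) can be strictly larger than all of them — so the matching upper bound has to come from an explicit 2-term decomposition.)
Upper bound — finding two terms. Write S_k = T[:,:,k] for the frontal slices: S₀ = [[-7, -1], [17, -4]], S₁ = [[6, -12], [-3, 6]], S₂ = [[-10, 10], [14, -8]].
If T = a₁ ⊗ b₁ ⊗ c₁ + a₂ ⊗ b₂ ⊗ c₂ then each S_k = c₁[k]·a₁b₁ᵀ + c₂[k]·a₂b₂ᵀ. S₀ and S₁ are linearly independent, so a₁b₁ᵀ and a₂b₂ᵀ must span the same plane of matrices: they are the rank-1 matrices of the form x·S₀ + y·S₁.
det(x·S₀ + y·S₁) is 45·x² + 135·xy = 45·(x + 3·y)(x), vanishing at (x:y) = (3:-1) and (0:1).
M₁ = 3·S₀ − S₁ = [[-27, 9], [54, -18]] = (-9)·[1, -2][3, -1]ᵀ and M₂ = S₁ = [[6, -12], [-3, 6]] = 3·[2, -1][1, -2]ᵀ, so take a₁ = [1, -2], b₁ = [3, -1], a₂ = [2, -1], b₂ = [1, -2].
Each slice is an integer combination of E₁ = a₁b₁ᵀ and E₂ = a₂b₂ᵀ: S₀ = −3·E₁ + E₂, S₁ = 3·E₂, S₂ = −2·E₁ − 2·E₂; reading off coefficients, c₁ = [-3, 0, -2] and c₂ = [1, 3, -2].
Hence T = [1, -2] ⊗ [3, -1] ⊗ [-3, 0, -2] + [2, -1] ⊗ [1, -2] ⊗ [1, 3, -2], so rank(T) ≤ 2.
These bounds meet, so rank(T) = 2.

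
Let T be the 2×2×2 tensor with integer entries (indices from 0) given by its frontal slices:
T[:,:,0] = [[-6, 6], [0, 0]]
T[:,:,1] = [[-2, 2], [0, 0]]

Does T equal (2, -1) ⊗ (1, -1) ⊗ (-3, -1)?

No

Reconstruct entry (1,0,0) from the claimed factors: Σₗ aₗ[1]bₗ[0]cₗ[0] = (-1)·(1)·(-3) = 3, but T[1,0,0] = 0. The claim is false.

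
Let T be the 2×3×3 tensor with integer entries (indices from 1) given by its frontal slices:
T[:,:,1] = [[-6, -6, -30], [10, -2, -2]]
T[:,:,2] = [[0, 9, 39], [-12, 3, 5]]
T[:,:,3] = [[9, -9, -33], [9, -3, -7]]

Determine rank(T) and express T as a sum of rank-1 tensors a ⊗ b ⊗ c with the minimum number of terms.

rank(T) = 2

Lower bound: the mode-3 unfolding of T (rows indexed by k, columns by (i,j) = (1,1), (1,2), (1,3), (2,1), (2,2), (2,3)) is [[-6, -6, -30, 10, -2, -2], [0, 9, 39, -12, 3, 5], [9, -9, -33, 9, -3, -7]].
There the 2×2 minor on rows k ∈ {1, 2}, columns (i,j) ∈ {(1,1), (1,2)} is det [[-6, -6], [0, 9]] = -54 ≠ 0, so this unfolding has rank ≥ 2; CP rank is at least every unfolding rank, so rank(T) ≥ 2. (Flattening ranks never certify an upper bound on CP rank; for that we must actually write T with 2 rank-1 terms.)
Upper bound — finding two terms. Write S_k = T[:,:,k] for the frontal slices: S₁ = [[-6, -6, -30], [10, -2, -2]], S₂ = [[0, 9, 39], [-12, 3, 5]], S₃ = [[9, -9, -33], [9, -3, -7]].
If T = a₁ ⊗ b₁ ⊗ c₁ + a₂ ⊗ b₂ ⊗ c₂ then each S_k = c₁[k]·a₁b₁ᵀ + c₂[k]·a₂b₂ᵀ. S₁ and S₂ are linearly independent, so a₁b₁ᵀ and a₂b₂ᵀ must span the same plane of matrices: they are the rank-1 matrices of the form x·S₁ + y·S₂.
The 2×2 minor of x·S₁ + y·S₂ on rows {1,2}, columns {1,2} is 72·x² − 180·xy + 108·y² = 36·(2·x − 3·y)(x − y), vanishing at (x:y) = (3:2) and (1:1).
M₁ = 3·S₁ + 2·S₂ = [[-18, 0, -12], [6, 0, 4]] = (-2)·[3, -1][3, 0, 2]ᵀ and M₂ = S₁ + S₂ = [[-6, 3, 9], [-2, 1, 3]] = −[3, 1][2, -1, -3]ᵀ, so take a₁ = [3, -1], b₁ = [3, 0, 2], a₂ = [3, 1], b₂ = [2, -1, -3].
Each slice is an integer combination of E₁ = a₁b₁ᵀ and E₂ = a₂b₂ᵀ: S₁ = −2·E₁ + 2·E₂, S₂ = 2·E₁ − 3·E₂, S₃ = −E₁ + 3·E₂; reading off coefficients, c₁ = [-2, 2, -1] and c₂ = [2, -3, 3].
Hence T = [3, -1] ⊗ [3, 0, 2] ⊗ [-2, 2, -1] + [3, 1] ⊗ [2, -1, -3] ⊗ [2, -3, 3], so rank(T) ≤ 2.
These bounds meet, so rank(T) = 2.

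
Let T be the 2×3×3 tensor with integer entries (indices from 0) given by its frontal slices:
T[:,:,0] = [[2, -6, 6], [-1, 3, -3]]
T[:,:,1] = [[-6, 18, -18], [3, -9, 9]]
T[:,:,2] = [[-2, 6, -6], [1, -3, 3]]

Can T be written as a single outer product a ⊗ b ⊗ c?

Yes

If T = a ⊗ b ⊗ c then every fibre of T is a multiple of the corresponding factor, so read the factors off the fibres through the nonzero entry T[0,0,0] = 2.
The mode-1 fibre T[:,0,0] = [2, -1] gives a = [2, -1] (primitive direction); the mode-2 fibre T[0,:,0] = [2, -6, 6] gives b = [1, -3, 3]; then c[k] = T[0,0,k] / (a[0]·b[0]) = [2, -6, -2] / 2 = [1, -3, -1].
Expanding [2, -1] ⊗ [1, -3, 3] ⊗ [1, -3, -1] reproduces all 18 entries of T, so T = [2, -1] ⊗ [1, -3, 3] ⊗ [1, -3, -1] and rank(T) ≤ 1.
Equivalently every frontal slice T[:,:,k] is c[k] times the rank-1 matrix [2, -1] ⊗ [1, -3, 3]. So T has rank 1 (it is nonzero).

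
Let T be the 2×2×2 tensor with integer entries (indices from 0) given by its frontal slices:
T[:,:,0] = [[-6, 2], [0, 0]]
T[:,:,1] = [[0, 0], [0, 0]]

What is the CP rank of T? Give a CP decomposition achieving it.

Lower bound: T ≠ 0 (e.g. T[0,0,0] = -6), so rank(T) ≥ 1.
Upper bound: the mode-1 fibre T[:,0,0] = [-6, 0] gives a = [1, 0] (primitive direction); the mode-2 fibre T[0,:,0] = [-6, 2] gives b = [3, -1]; then c[k] = T[0,0,k] / (a[0]·b[0]) = [-6, 0] / 3 = [-2, 0].
Expanding [1, 0] ⊗ [3, -1] ⊗ [-2, 0] reproduces all 8 entries of T, so T = [1, 0] ⊗ [3, -1] ⊗ [-2, 0] and rank(T) ≤ 1.
These bounds meet, so rank(T) = 1.

rank(T) = 1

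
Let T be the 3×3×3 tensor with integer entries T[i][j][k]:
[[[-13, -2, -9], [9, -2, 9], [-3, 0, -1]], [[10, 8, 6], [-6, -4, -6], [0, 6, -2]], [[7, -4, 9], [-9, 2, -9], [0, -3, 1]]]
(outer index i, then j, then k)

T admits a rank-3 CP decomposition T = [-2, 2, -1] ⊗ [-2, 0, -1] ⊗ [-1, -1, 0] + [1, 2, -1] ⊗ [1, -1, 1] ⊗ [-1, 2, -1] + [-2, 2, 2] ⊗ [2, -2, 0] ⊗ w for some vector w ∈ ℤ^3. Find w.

Subtract the known terms from T to get the rank-1 residual R = [-2, 2, 2] ⊗ [2, -2, 0] ⊗ w, so R[i,j,k] = a[i]·b[j]·w[k]. Pick indices with nonzero a[0]·b[0] = (-2)·(2) = -4. Only the fibre through (0,0,·) is needed: R[0,0,:] = T[0,0,:] − Σₗ aₗ[0]bₗ[0]cₗ = [-13, -2, -9] − (-2)·(-2)·[-1, -1, 0] − (1)·(1)·[-1, 2, -1] = [-8, 0, -8]. Then w[k] = R[0,0,k] / -4 for each k, giving w = [-8, 0, -8] / -4 = [2, 0, 2].

w = [2, 0, 2]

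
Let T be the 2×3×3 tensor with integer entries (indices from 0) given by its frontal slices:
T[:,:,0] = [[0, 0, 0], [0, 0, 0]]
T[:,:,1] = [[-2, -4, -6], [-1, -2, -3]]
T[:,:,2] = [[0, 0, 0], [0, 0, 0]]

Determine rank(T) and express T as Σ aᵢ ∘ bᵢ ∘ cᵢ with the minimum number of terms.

Lower bound: T ≠ 0 (e.g. T[0,0,1] = -2), so rank(T) ≥ 1.
Upper bound: the mode-1 fibre T[:,0,1] = [-2, -1] gives a = [2, 1] (primitive direction); the mode-2 fibre T[0,:,1] = [-2, -4, -6] gives b = [1, 2, 3]; then c[k] = T[0,0,k] / (a[0]·b[0]) = [0, -2, 0] / 2 = [0, -1, 0].
Expanding [2, 1] ∘ [1, 2, 3] ∘ [0, -1, 0] reproduces all 18 entries of T, so T = [2, 1] ∘ [1, 2, 3] ∘ [0, -1, 0] and rank(T) ≤ 1.
These bounds meet, so rank(T) = 1.

rank(T) = 1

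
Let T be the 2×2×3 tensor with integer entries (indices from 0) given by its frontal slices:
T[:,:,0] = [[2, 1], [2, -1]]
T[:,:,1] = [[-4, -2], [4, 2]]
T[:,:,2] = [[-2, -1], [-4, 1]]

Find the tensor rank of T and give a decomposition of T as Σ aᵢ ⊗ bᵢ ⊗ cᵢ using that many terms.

rank(T) = 2

Lower bound: in the mode-3 unfolding of T (rows indexed by k, columns by (i,j)) the 2×2 minor on rows k ∈ {0, 1}, columns (i,j) ∈ {(0,0), (1,0)} is det [[2, 2], [-4, 4]] = 16 ≠ 0, so that unfolding has rank ≥ 2 and hence rank(T) ≥ 2 (CP rank is at least every unfolding rank, though it can be larger).
Upper bound: with S_k = T[:,:,k], the two rank-1 terms a₁b₁ᵀ, a₂b₂ᵀ are the rank-1 members of the pencil x·S₀ + y·S₁.
det(x·S₀ + y·S₁) is −4·x² + 8·xy = (-4)·(x − 2·y)(x), vanishing at (x:y) = (2:1) and (0:1).
M₁ = 2·S₀ + S₁ = [[0, 0], [8, 0]] = 8·[0, 1][1, 0]ᵀ and M₂ = S₁ = [[-4, -2], [4, 2]] = (-2)·[1, -1][2, 1]ᵀ, so take a₁ = [0, 1], b₁ = [1, 0], a₂ = [1, -1], b₂ = [2, 1].
Each slice is an integer combination of E₁ = a₁b₁ᵀ and E₂ = a₂b₂ᵀ: S₀ = 4·E₁ + E₂, S₁ = −2·E₂, S₂ = −6·E₁ − E₂; reading off coefficients, c₁ = [4, 0, -6] and c₂ = [1, -2, -1].
Hence T = [0, 1] ⊗ [1, 0] ⊗ [4, 0, -6] + [1, -1] ⊗ [2, 1] ⊗ [1, -2, -1], so rank(T) ≤ 2.
These bounds meet, so rank(T) = 2.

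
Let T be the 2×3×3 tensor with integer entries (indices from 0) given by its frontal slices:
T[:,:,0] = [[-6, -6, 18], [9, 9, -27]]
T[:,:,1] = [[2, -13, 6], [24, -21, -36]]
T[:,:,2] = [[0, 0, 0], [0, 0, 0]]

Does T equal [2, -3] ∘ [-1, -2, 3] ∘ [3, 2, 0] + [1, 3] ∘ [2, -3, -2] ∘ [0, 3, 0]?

Reconstruct entry (0,1,0) from the claimed factors: Σₗ aₗ[0]bₗ[1]cₗ[0] = (2)·(-2)·(3) + (1)·(-3)·(0) = -12, but T[0,1,0] = -6. The claim is false.

No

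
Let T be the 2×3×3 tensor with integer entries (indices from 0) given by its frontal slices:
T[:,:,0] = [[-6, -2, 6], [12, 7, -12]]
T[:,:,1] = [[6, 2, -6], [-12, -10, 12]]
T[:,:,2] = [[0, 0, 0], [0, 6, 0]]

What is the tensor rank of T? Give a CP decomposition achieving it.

Lower bound: the mode-1 unfolding of T (rows indexed by i, columns by (j,k) = (0,0), (0,1), (0,2), (1,0), (1,1), (1,2), (2,0), (2,1), (2,2)) is [[-6, 6, 0, -2, 2, 0, 6, -6, 0], [12, -12, 0, 7, -10, 6, -12, 12, 0]].
There the 2×2 minor on rows i ∈ {0, 1}, columns (j,k) ∈ {(0,0), (1,0)} is det [[-6, -2], [12, 7]] = -18 ≠ 0, so this unfolding has rank ≥ 2; CP rank is at least every unfolding rank, so rank(T) ≥ 2. (This is only a lower bound: in general the CP rank may exceed every unfolding rank, so we still need to exhibit 2 rank-1 terms summing to T.)
Upper bound — finding two terms. Write S_k = T[:,:,k] for the frontal slices: S₀ = [[-6, -2, 6], [12, 7, -12]], S₁ = [[6, 2, -6], [-12, -10, 12]], S₂ = [[0, 0, 0], [0, 6, 0]].
If T = a₁ ⊗ b₁ ⊗ c₁ + a₂ ⊗ b₂ ⊗ c₂ then each S_k = c₁[k]·a₁b₁ᵀ + c₂[k]·a₂b₂ᵀ. S₀ and S₁ are linearly independent, so a₁b₁ᵀ and a₂b₂ᵀ must span the same plane of matrices: they are the rank-1 matrices of the form x·S₀ + y·S₁.
The 2×2 minor of x·S₀ + y·S₁ on rows {0,1}, columns {0,1} is −18·x² + 54·xy − 36·y² = (-18)·(x − 2·y)(x − y), vanishing at (x:y) = (2:1) and (1:1).
M₁ = 2·S₀ + S₁ = [[-6, -2, 6], [12, 4, -12]] = (-2)·(1, -2)(3, 1, -3)ᵀ and M₂ = S₀ + S₁ = [[0, 0, 0], [0, -3, 0]] = (-3)·(0, 1)(0, 1, 0)ᵀ, so take a₁ = (1, -2), b₁ = (3, 1, -3), a₂ = (0, 1), b₂ = (0, 1, 0).
Each slice is an integer combination of E₁ = a₁b₁ᵀ and E₂ = a₂b₂ᵀ: S₀ = −2·E₁ + 3·E₂, S₁ = 2·E₁ − 6·E₂, S₂ = 6·E₂; reading off coefficients, c₁ = (-2, 2, 0) and c₂ = (3, -6, 6).
Hence T = (1, -2) ⊗ (3, 1, -3) ⊗ (-2, 2, 0) + (0, 1) ⊗ (0, 1, 0) ⊗ (3, -6, 6), so rank(T) ≤ 2.
These bounds meet, so rank(T) = 2.

rank(T) = 2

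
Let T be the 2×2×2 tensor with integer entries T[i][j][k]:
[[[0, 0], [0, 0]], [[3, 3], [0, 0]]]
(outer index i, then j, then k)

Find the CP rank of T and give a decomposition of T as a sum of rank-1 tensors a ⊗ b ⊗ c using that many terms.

rank(T) = 1

Lower bound: T ≠ 0 (e.g. T[1,0,0] = 3), so rank(T) ≥ 1.
Upper bound: if T = a ⊗ b ⊗ c then every fibre of T is a multiple of the corresponding factor, so read the factors off the fibres through the nonzero entry T[1,0,0] = 3.
The mode-1 fibre T[:,0,0] = [0, 3] gives a = [0, 1] (primitive direction); the mode-2 fibre T[1,:,0] = [3, 0] gives b = [1, 0]; then c[k] = T[1,0,k] / (a[1]·b[0]) = [3, 3] / 1 = [3, 3].
Expanding [0, 1] ⊗ [1, 0] ⊗ [3, 3] reproduces all 8 entries of T, so T = [0, 1] ⊗ [1, 0] ⊗ [3, 3] and rank(T) ≤ 1.
These bounds meet, so rank(T) = 1.
Check entry T[1,1,1] = 0: (1)·(0)·(3) = 0.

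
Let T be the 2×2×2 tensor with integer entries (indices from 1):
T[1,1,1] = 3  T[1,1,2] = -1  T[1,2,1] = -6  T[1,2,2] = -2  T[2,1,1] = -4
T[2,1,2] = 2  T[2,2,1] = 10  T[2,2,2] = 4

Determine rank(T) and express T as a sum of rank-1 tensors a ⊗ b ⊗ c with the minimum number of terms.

rank(T) = 2

Lower bound: in the mode-3 unfolding of T (rows indexed by k, columns by (i,j)) the 2×2 minor on rows k ∈ {1, 2}, columns (i,j) ∈ {(1,1), (1,2)} is det [[3, -6], [-1, -2]] = -12 ≠ 0, so that unfolding has rank ≥ 2 and hence rank(T) ≥ 2 (CP rank is at least every unfolding rank, though it can be larger).
Upper bound: with S_k = T[:,:,k], the two rank-1 terms a₁b₁ᵀ, a₂b₂ᵀ are the rank-1 members of the pencil x·S₁ + y·S₂.
det(x·S₁ + y·S₂) is 6·x² + 6·xy = 6·(x + y)(x), vanishing at (x:y) = (1:-1) and (0:1).
M₁ = S₁ − S₂ = [[4, -4], [-6, 6]] = 2·(2, -3)(1, -1)ᵀ and M₂ = S₂ = [[-1, -2], [2, 4]] = −(1, -2)(1, 2)ᵀ, so take a₁ = (2, -3), b₁ = (1, -1), a₂ = (1, -2), b₂ = (1, 2).
Each slice is an integer combination of E₁ = a₁b₁ᵀ and E₂ = a₂b₂ᵀ: S₁ = 2·E₁ − E₂, S₂ = −E₂; reading off coefficients, c₁ = (2, 0) and c₂ = (-1, -1).
Hence T = (2, -3) ⊗ (1, -1) ⊗ (2, 0) + (1, -2) ⊗ (1, 2) ⊗ (-1, -1), so rank(T) ≤ 2.
These bounds meet, so rank(T) = 2.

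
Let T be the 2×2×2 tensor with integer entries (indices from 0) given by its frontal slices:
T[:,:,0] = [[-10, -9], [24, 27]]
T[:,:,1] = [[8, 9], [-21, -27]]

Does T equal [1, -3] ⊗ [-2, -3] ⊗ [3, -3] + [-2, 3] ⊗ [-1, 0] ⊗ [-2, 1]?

Yes

Reconstruct entrywise from the claimed factors. For example, T[0,0,0] = -10 and Σₗ aₗ[0]bₗ[0]cₗ[0] = (1)·(-2)·(3) + (-2)·(-1)·(-2) = -10; checking all 8 entries, every one matches. The claim holds.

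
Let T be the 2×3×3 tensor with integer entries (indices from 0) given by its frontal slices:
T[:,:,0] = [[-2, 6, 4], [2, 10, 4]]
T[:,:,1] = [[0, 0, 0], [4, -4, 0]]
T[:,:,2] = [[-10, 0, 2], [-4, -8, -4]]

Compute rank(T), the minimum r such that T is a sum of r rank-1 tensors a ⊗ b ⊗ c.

3

Lower bound: the mode-2 unfolding of T (rows indexed by j, columns by (i,k) = (0,0), (0,1), (0,2), (1,0), (1,1), (1,2)) is [[-2, 0, -10, 2, 4, -4], [6, 0, 0, 10, -4, -8], [4, 0, 2, 4, 0, -4]].
There the 3×3 minor on rows j ∈ {0, 1, 2}, columns (i,k) ∈ {(0,0), (0,2), (1,0)} is det [[-2, -10, 2], [6, 0, 10], [4, 2, 4]] = -96 ≠ 0, so this unfolding has rank ≥ 3; CP rank is at least every unfolding rank, so rank(T) ≥ 3. (This is only a lower bound: in general the CP rank may exceed every unfolding rank, so we still need to exhibit 3 rank-1 terms summing to T.)
Upper bound: T is a sum of 3 rank-1 terms, T = [0, 1] ⊗ [1, -1, 0] ⊗ [-2, 4, 0] + [1, 0] ⊗ [2, -1, -1] ⊗ [-2, 0, -4] + [1, 2] ⊗ [1, 2, 1] ⊗ [2, 0, -2] (written with every a and b primitive with positive leading entry and the scale carried by c; CP decompositions are not unique, and this one is verified by expanding entrywise), so rank(T) ≤ 3.
These bounds meet, so rank(T) = 3.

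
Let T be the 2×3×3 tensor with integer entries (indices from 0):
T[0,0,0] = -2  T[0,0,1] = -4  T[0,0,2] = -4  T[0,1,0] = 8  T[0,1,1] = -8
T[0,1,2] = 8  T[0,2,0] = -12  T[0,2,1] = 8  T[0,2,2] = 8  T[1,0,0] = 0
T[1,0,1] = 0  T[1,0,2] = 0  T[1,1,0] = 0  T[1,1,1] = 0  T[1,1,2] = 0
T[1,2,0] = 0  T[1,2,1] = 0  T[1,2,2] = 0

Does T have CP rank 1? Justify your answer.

No

The mode-3 unfolding of T (rows indexed by k, columns by (i,j) = (0,0), (0,1), (0,2), (1,0), (1,1), (1,2)) is [[-2, 8, -12, 0, 0, 0], [-4, -8, 8, 0, 0, 0], [-4, 8, 8, 0, 0, 0]].
There the 3×3 minor on rows k ∈ {0, 1, 2}, columns (i,j) ∈ {(0,0), (0,1), (0,2)} is det [[-2, 8, -12], [-4, -8, 8], [-4, 8, 8]] = 1024 ≠ 0, so this unfolding has rank ≥ 3; CP rank is at least every unfolding rank, so rank(T) ≥ 3.
In particular rank(T) ≥ 3 > 1, so T is not rank-1.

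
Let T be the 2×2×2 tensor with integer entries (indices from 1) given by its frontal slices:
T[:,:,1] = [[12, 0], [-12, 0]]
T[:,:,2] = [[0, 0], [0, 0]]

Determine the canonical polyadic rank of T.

Lower bound: T ≠ 0 (e.g. T[1,1,1] = 12), so rank(T) ≥ 1.
Upper bound: if T = a ⊗ b ⊗ c then every fibre of T is a multiple of the corresponding factor, so read the factors off the fibres through the nonzero entry T[1,1,1] = 12.
The mode-1 fibre T[:,1,1] = [12, -12] gives a = [1, -1] (primitive direction); the mode-2 fibre T[1,:,1] = [12, 0] gives b = [1, 0]; then c[k] = T[1,1,k] / (a[1]·b[1]) = [12, 0] / 1 = [12, 0].
Expanding [1, -1] ⊗ [1, 0] ⊗ [12, 0] reproduces all 8 entries of T, so T = [1, -1] ⊗ [1, 0] ⊗ [12, 0] and rank(T) ≤ 1.
These bounds meet, so rank(T) = 1.

1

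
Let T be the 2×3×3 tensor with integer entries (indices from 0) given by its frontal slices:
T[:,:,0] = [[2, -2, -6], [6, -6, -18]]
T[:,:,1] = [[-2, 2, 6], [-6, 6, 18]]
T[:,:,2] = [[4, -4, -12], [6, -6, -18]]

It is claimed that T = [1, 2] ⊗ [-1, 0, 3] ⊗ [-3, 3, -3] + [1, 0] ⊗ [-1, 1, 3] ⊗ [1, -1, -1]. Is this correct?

No

Reconstruct entry (0,1,0) from the claimed factors: Σₗ aₗ[0]bₗ[1]cₗ[0] = (1)·(0)·(-3) + (1)·(1)·(1) = 1, but T[0,1,0] = -2. The claim is false.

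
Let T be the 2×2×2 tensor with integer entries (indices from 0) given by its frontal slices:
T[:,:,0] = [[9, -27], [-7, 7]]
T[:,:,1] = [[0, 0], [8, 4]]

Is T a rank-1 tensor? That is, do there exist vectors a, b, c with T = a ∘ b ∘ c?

No

The mode-1 unfolding of T (rows indexed by i, columns by (j,k) = (0,0), (0,1), (1,0), (1,1)) is [[9, 0, -27, 0], [-7, 8, 7, 4]].
There the 2×2 minor on rows i ∈ {0, 1}, columns (j,k) ∈ {(0,0), (0,1)} is det [[9, 0], [-7, 8]] = 72 ≠ 0, so this unfolding has rank ≥ 2; CP rank is at least every unfolding rank, so rank(T) ≥ 2.
In particular rank(T) ≥ 2 > 1, so T is not rank-1.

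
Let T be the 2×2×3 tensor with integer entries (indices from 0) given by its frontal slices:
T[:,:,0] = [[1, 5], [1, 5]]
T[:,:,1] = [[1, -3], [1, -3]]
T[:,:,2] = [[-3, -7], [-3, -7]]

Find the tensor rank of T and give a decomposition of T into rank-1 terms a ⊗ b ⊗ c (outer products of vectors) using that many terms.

rank(T) = 2

Lower bound: the mode-3 unfolding of T (rows indexed by k, columns by (i,j) = (0,0), (0,1), (1,0), (1,1)) is [[1, 5, 1, 5], [1, -3, 1, -3], [-3, -7, -3, -7]].
There the 2×2 minor on rows k ∈ {0, 1}, columns (i,j) ∈ {(0,0), (0,1)} is det [[1, 5], [1, -3]] = -8 ≠ 0, so this unfolding has rank ≥ 2; CP rank is at least every unfolding rank, so rank(T) ≥ 2. (Unfolding ranks only ever bound the CP rank from below — rank(T) can be strictly larger than all of them — so the matching upper bound has to come from an explicit 2-term decomposition.)
Upper bound — finding two terms. Every mode-1 slice of T is a multiple of one matrix: T[i,:,:] = a[i]·M with a = [1, 1] and M = [[1, 1, -3], [5, -3, -7]] (rows indexed by j, columns by k). So it suffices to write M as a sum of two rank-1 matrices.
Splitting M by its rows (j = 0, 1), M = [1, 0][1, 1, -3]ᵀ + [0, 1][5, -3, -7]ᵀ.
Hence T = [1, 1] ⊗ [1, 0] ⊗ [1, 1, -3] + [1, 1] ⊗ [0, 1] ⊗ [5, -3, -7], so rank(T) ≤ 2.
These bounds meet, so rank(T) = 2.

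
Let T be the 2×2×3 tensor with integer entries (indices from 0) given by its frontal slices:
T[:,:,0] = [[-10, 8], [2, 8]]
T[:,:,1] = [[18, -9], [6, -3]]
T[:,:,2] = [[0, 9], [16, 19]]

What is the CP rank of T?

2

Lower bound: the mode-1 unfolding of T (rows indexed by i, columns by (j,k) = (0,0), (0,1), (0,2), (1,0), (1,1), (1,2)) is [[-10, 18, 0, 8, -9, 9], [2, 6, 16, 8, -3, 19]].
There the 2×2 minor on rows i ∈ {0, 1}, columns (j,k) ∈ {(0,0), (0,1)} is det [[-10, 18], [2, 6]] = -96 ≠ 0, so this unfolding has rank ≥ 2; CP rank is at least every unfolding rank, so rank(T) ≥ 2. (Unfolding ranks only ever bound the CP rank from below — rank(T) can be strictly larger than all of them — so the matching upper bound has to come from an explicit 2-term decomposition.)
Upper bound — finding two terms. Write S_k = T[:,:,k] for the frontal slices: S₀ = [[-10, 8], [2, 8]], S₁ = [[18, -9], [6, -3]], S₂ = [[0, 9], [16, 19]].
If T = a₁ ⊗ b₁ ⊗ c₁ + a₂ ⊗ b₂ ⊗ c₂ then each S_k = c₁[k]·a₁b₁ᵀ + c₂[k]·a₂b₂ᵀ. S₀ and S₁ are linearly independent, so a₁b₁ᵀ and a₂b₂ᵀ must span the same plane of matrices: they are the rank-1 matrices of the form x·S₀ + y·S₁.
det(x·S₀ + y·S₁) is −96·x² + 144·xy = (-48)·(2·x − 3·y)(x), vanishing at (x:y) = (3:2) and (0:1).
M₁ = 3·S₀ + 2·S₁ = [[6, 6], [18, 18]] = 6·[1, 3][1, 1]ᵀ and M₂ = S₁ = [[18, -9], [6, -3]] = 3·[3, 1][2, -1]ᵀ, so take a₁ = [1, 3], b₁ = [1, 1], a₂ = [3, 1], b₂ = [2, -1].
Each slice is an integer combination of E₁ = a₁b₁ᵀ and E₂ = a₂b₂ᵀ: S₀ = 2·E₁ − 2·E₂, S₁ = 3·E₂, S₂ = 6·E₁ − E₂; reading off coefficients, c₁ = [2, 0, 6] and c₂ = [-2, 3, -1].
Hence T = [1, 3] ⊗ [1, 1] ⊗ [2, 0, 6] + [3, 1] ⊗ [2, -1] ⊗ [-2, 3, -1], so rank(T) ≤ 2.
These bounds meet, so rank(T) = 2.
Check entry T[1,0,0] = 2: (3)·(1)·(2) + (1)·(2)·(-2) = 2.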